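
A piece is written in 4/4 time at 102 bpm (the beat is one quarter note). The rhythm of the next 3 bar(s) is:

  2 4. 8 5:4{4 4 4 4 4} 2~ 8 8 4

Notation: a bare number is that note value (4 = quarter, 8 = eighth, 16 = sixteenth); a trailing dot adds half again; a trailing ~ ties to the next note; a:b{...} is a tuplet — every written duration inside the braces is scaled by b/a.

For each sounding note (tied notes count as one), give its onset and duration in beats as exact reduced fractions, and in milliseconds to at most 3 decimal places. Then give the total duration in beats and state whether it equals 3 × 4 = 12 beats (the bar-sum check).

1) 0.0ms=0b +1176.471ms=2b
2) 1176.471ms=2b +882.353ms=3/2b
3) 2058.824ms=7/2b +294.118ms=1/2b
4) 2352.941ms=4b +470.588ms=4/5b
5) 2823.529ms=24/5b +470.588ms=4/5b
6) 3294.118ms=28/5b +470.588ms=4/5b
7) 3764.706ms=32/5b +470.588ms=4/5b
8) 4235.294ms=36/5b +470.588ms=4/5b
9) 4705.882ms=8b +1470.588ms=5/2b
10) 6176.471ms=21/2b +294.118ms=1/2b
11) 6470.588ms=11b +588.235ms=1b
Σ=12b of 12 (102bpm 4/4) — PASS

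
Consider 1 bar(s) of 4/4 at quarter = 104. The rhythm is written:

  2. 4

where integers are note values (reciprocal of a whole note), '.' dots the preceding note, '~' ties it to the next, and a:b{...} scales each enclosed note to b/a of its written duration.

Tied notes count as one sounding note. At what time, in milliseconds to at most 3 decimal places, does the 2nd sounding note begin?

1. 0.0ms @ 0 + 1730.769ms (3)
2. 1730.769ms @ 3 + 576.923ms (1)

note 2 onset = 3b = 1730.769ms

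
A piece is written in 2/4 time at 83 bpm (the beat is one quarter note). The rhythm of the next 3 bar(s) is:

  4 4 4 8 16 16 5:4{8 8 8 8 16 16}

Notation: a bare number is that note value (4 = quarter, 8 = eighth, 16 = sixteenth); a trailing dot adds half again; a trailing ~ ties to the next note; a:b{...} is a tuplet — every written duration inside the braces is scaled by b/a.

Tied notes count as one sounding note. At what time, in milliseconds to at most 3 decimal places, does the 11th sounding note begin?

1. 0.0ms @ 0 + 722.892ms (1)
2. 722.892ms @ 1 + 722.892ms (1)
3. 1445.783ms @ 2 + 722.892ms (1)
4. 2168.675ms @ 3 + 361.446ms (1/2)
5. 2530.12ms @ 7/2 + 180.723ms (1/4)
6. 2710.843ms @ 15/4 + 180.723ms (1/4)
7. 2891.566ms @ 4 + 289.157ms (2/5)
8. 3180.723ms @ 22/5 + 289.157ms (2/5)
9. 3469.88ms @ 24/5 + 289.157ms (2/5)
10. 3759.036ms @ 26/5 + 289.157ms (2/5)
11. 4048.193ms @ 28/5 + 144.578ms (1/5)
12. 4192.771ms @ 29/5 + 144.578ms (1/5)

note 11 onset = 28/5b = 4048.193ms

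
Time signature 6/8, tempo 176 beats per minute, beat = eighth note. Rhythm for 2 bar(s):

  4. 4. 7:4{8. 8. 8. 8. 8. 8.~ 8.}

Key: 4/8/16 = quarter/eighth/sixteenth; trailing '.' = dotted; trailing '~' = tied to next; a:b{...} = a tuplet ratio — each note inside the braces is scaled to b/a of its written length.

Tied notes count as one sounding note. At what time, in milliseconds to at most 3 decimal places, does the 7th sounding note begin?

1. 0.0ms @ 0 + 1022.727ms (3)
2. 1022.727ms @ 3 + 1022.727ms (3)
3. 2045.455ms @ 6 + 292.208ms (6/7)
4. 2337.662ms @ 48/7 + 292.208ms (6/7)
5. 2629.87ms @ 54/7 + 292.208ms (6/7)
6. 2922.078ms @ 60/7 + 292.208ms (6/7)
7. 3214.286ms @ 66/7 + 292.208ms (6/7)
8. 3506.494ms @ 72/7 + 584.416ms (12/7)

note 7 onset = 66/7b = 3214.286ms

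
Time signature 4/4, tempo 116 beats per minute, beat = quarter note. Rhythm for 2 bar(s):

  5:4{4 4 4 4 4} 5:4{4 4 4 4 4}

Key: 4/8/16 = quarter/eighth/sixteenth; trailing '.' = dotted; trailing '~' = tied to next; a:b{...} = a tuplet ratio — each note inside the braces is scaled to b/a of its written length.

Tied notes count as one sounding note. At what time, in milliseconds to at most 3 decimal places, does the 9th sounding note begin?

note 9 onset = 32/5b = 3310.345ms

1. 0.0ms @ 0 + 413.793ms (4/5)
2. 413.793ms @ 4/5 + 413.793ms (4/5)
3. 827.586ms @ 8/5 + 413.793ms (4/5)
4. 1241.379ms @ 12/5 + 413.793ms (4/5)
5. 1655.172ms @ 16/5 + 413.793ms (4/5)
6. 2068.966ms @ 4 + 413.793ms (4/5)
7. 2482.759ms @ 24/5 + 413.793ms (4/5)
8. 2896.552ms @ 28/5 + 413.793ms (4/5)
9. 3310.345ms @ 32/5 + 413.793ms (4/5)
10. 3724.138ms @ 36/5 + 413.793ms (4/5)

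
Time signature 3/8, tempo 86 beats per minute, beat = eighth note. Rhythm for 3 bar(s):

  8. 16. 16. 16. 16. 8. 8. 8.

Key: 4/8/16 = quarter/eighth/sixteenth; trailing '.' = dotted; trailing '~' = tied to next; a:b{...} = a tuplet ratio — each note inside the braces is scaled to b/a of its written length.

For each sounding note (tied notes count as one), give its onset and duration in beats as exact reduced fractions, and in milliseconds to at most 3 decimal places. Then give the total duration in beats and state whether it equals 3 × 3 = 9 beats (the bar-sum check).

1) 0.0ms=0b +1046.512ms=3/2b
2) 1046.512ms=3/2b +523.256ms=3/4b
3) 1569.767ms=9/4b +523.256ms=3/4b
4) 2093.023ms=3b +523.256ms=3/4b
5) 2616.279ms=15/4b +523.256ms=3/4b
6) 3139.535ms=9/2b +1046.512ms=3/2b
7) 4186.047ms=6b +1046.512ms=3/2b
8) 5232.558ms=15/2b +1046.512ms=3/2b
Σ=9b of 9 (86bpm 3/8) — PASS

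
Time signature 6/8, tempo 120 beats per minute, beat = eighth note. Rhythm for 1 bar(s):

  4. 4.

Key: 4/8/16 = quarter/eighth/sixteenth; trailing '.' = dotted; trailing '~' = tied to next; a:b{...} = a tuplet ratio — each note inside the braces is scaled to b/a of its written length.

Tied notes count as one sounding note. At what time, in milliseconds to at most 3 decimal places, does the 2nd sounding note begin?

1. 0.0ms @ 0 + 1500.0ms (3)
2. 1500.0ms @ 3 + 1500.0ms (3)

note 2 onset = 3b = 1500.0ms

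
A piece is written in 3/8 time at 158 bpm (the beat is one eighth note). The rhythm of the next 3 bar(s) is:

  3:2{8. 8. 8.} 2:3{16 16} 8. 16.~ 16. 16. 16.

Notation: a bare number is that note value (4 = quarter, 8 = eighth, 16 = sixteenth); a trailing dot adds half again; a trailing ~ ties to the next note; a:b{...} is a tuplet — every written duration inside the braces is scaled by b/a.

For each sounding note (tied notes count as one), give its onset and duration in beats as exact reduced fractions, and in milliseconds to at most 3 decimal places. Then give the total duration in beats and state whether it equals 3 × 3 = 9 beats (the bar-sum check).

1) 0.0ms=0b +379.747ms=1b
2) 379.747ms=1b +379.747ms=1b
3) 759.494ms=2b +379.747ms=1b
4) 1139.241ms=3b +284.81ms=3/4b
5) 1424.051ms=15/4b +284.81ms=3/4b
6) 1708.861ms=9/2b +569.62ms=3/2b
7) 2278.481ms=6b +569.62ms=3/2b
8) 2848.101ms=15/2b +284.81ms=3/4b
9) 3132.911ms=33/4b +284.81ms=3/4b
Σ=9b of 9 (158bpm 3/8) — PASS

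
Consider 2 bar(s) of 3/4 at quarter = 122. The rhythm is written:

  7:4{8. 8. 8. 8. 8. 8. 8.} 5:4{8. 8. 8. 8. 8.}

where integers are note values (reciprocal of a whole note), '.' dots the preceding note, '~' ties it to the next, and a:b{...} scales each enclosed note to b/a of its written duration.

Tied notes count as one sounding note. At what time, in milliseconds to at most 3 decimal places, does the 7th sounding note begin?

note 7 onset = 18/7b = 1264.637ms

1. 0.0ms @ 0 + 210.773ms (3/7)
2. 210.773ms @ 3/7 + 210.773ms (3/7)
3. 421.546ms @ 6/7 + 210.773ms (3/7)
4. 632.319ms @ 9/7 + 210.773ms (3/7)
5. 843.091ms @ 12/7 + 210.773ms (3/7)
6. 1053.864ms @ 15/7 + 210.773ms (3/7)
7. 1264.637ms @ 18/7 + 210.773ms (3/7)
8. 1475.41ms @ 3 + 295.082ms (3/5)
9. 1770.492ms @ 18/5 + 295.082ms (3/5)
10. 2065.574ms @ 21/5 + 295.082ms (3/5)
11. 2360.656ms @ 24/5 + 295.082ms (3/5)
12. 2655.738ms @ 27/5 + 295.082ms (3/5)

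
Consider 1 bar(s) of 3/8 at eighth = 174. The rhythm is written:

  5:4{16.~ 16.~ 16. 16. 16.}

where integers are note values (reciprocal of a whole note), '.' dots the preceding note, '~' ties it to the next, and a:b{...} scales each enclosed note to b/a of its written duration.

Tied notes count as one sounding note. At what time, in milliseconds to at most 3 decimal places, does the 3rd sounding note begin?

1. 0.0ms @ 0 + 620.69ms (9/5)
2. 620.69ms @ 9/5 + 206.897ms (3/5)
3. 827.586ms @ 12/5 + 206.897ms (3/5)

note 3 onset = 12/5b = 827.586ms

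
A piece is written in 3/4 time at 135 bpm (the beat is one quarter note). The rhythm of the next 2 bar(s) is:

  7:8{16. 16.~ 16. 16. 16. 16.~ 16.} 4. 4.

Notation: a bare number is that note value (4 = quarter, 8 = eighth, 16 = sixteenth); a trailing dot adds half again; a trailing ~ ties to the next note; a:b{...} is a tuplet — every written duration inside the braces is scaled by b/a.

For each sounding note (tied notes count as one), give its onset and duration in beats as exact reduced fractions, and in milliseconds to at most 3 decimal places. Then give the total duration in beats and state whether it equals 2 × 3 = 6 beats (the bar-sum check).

1) 0.0ms=0b +190.476ms=3/7b
2) 190.476ms=3/7b +380.952ms=6/7b
3) 571.429ms=9/7b +190.476ms=3/7b
4) 761.905ms=12/7b +190.476ms=3/7b
5) 952.381ms=15/7b +380.952ms=6/7b
6) 1333.333ms=3b +666.667ms=3/2b
7) 2000.0ms=9/2b +666.667ms=3/2b
Σ=6b of 6 (135bpm 3/4) — PASS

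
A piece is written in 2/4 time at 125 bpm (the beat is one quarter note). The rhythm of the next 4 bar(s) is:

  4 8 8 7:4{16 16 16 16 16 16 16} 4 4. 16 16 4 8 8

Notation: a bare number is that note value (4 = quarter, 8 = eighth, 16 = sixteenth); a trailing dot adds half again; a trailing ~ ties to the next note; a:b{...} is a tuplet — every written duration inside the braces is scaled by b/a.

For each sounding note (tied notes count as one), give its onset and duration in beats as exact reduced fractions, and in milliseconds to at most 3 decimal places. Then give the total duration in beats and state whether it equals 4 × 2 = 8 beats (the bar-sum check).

1) 0.0ms=0b +480.0ms=1b
2) 480.0ms=1b +240.0ms=1/2b
3) 720.0ms=3/2b +240.0ms=1/2b
4) 960.0ms=2b +68.571ms=1/7b
5) 1028.571ms=15/7b +68.571ms=1/7b
6) 1097.143ms=16/7b +68.571ms=1/7b
7) 1165.714ms=17/7b +68.571ms=1/7b
8) 1234.286ms=18/7b +68.571ms=1/7b
9) 1302.857ms=19/7b +68.571ms=1/7b
10) 1371.429ms=20/7b +68.571ms=1/7b
11) 1440.0ms=3b +480.0ms=1b
12) 1920.0ms=4b +720.0ms=3/2b
13) 2640.0ms=11/2b +120.0ms=1/4b
14) 2760.0ms=23/4b +120.0ms=1/4b
15) 2880.0ms=6b +480.0ms=1b
16) 3360.0ms=7b +240.0ms=1/2b
17) 3600.0ms=15/2b +240.0ms=1/2b
Σ=8b of 8 (125bpm 2/4) — PASS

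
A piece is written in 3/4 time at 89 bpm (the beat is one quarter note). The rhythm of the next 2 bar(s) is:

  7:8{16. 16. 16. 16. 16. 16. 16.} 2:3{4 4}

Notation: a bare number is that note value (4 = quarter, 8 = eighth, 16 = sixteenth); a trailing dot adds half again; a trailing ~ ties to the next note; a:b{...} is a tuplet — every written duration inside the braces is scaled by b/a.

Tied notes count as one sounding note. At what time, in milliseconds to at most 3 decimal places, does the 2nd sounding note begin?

1. 0.0ms @ 0 + 288.925ms (3/7)
2. 288.925ms @ 3/7 + 288.925ms (3/7)
3. 577.849ms @ 6/7 + 288.925ms (3/7)
4. 866.774ms @ 9/7 + 288.925ms (3/7)
5. 1155.698ms @ 12/7 + 288.925ms (3/7)
6. 1444.623ms @ 15/7 + 288.925ms (3/7)
7. 1733.547ms @ 18/7 + 288.925ms (3/7)
8. 2022.472ms @ 3 + 1011.236ms (3/2)
9. 3033.708ms @ 9/2 + 1011.236ms (3/2)

note 2 onset = 3/7b = 288.925ms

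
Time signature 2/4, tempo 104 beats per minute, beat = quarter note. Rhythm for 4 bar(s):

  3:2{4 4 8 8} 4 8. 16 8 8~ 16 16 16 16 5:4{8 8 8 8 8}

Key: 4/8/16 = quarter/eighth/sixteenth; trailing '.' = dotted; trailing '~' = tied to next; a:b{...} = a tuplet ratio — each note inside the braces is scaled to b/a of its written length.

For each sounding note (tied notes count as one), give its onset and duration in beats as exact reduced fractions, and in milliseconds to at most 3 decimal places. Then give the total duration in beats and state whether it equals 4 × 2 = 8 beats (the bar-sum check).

1) 0.0ms=0b +384.615ms=2/3b
2) 384.615ms=2/3b +384.615ms=2/3b
3) 769.231ms=4/3b +192.308ms=1/3b
4) 961.538ms=5/3b +192.308ms=1/3b
5) 1153.846ms=2b +576.923ms=1b
6) 1730.769ms=3b +432.692ms=3/4b
7) 2163.462ms=15/4b +144.231ms=1/4b
8) 2307.692ms=4b +288.462ms=1/2b
9) 2596.154ms=9/2b +432.692ms=3/4b
10) 3028.846ms=21/4b +144.231ms=1/4b
11) 3173.077ms=11/2b +144.231ms=1/4b
12) 3317.308ms=23/4b +144.231ms=1/4b
13) 3461.538ms=6b +230.769ms=2/5b
14) 3692.308ms=32/5b +230.769ms=2/5b
15) 3923.077ms=34/5b +230.769ms=2/5b
16) 4153.846ms=36/5b +230.769ms=2/5b
17) 4384.615ms=38/5b +230.769ms=2/5b
Σ=8b of 8 (104bpm 2/4) — PASS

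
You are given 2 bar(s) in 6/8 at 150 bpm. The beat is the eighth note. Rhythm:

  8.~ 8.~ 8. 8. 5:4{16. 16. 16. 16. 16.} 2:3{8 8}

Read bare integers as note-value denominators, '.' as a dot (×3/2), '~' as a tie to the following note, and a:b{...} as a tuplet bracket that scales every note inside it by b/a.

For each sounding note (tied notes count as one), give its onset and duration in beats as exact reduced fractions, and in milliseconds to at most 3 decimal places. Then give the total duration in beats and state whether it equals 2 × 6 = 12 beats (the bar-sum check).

1) 0.0ms=0b +1800.0ms=9/2b
2) 1800.0ms=9/2b +600.0ms=3/2b
3) 2400.0ms=6b +240.0ms=3/5b
4) 2640.0ms=33/5b +240.0ms=3/5b
5) 2880.0ms=36/5b +240.0ms=3/5b
6) 3120.0ms=39/5b +240.0ms=3/5b
7) 3360.0ms=42/5b +240.0ms=3/5b
8) 3600.0ms=9b +600.0ms=3/2b
9) 4200.0ms=21/2b +600.0ms=3/2b
Σ=12b of 12 (150bpm 6/8) — PASS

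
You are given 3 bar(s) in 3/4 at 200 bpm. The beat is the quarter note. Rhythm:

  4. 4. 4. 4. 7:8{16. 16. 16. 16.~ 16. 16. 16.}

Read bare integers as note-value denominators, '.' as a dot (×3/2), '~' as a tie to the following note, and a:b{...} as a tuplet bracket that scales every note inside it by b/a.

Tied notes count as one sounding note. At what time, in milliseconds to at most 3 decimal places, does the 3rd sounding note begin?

note 3 onset = 3b = 900.0ms

1. 0.0ms @ 0 + 450.0ms (3/2)
2. 450.0ms @ 3/2 + 450.0ms (3/2)
3. 900.0ms @ 3 + 450.0ms (3/2)
4. 1350.0ms @ 9/2 + 450.0ms (3/2)
5. 1800.0ms @ 6 + 128.571ms (3/7)
6. 1928.571ms @ 45/7 + 128.571ms (3/7)
7. 2057.143ms @ 48/7 + 128.571ms (3/7)
8. 2185.714ms @ 51/7 + 257.143ms (6/7)
9. 2442.857ms @ 57/7 + 128.571ms (3/7)
10. 2571.429ms @ 60/7 + 128.571ms (3/7)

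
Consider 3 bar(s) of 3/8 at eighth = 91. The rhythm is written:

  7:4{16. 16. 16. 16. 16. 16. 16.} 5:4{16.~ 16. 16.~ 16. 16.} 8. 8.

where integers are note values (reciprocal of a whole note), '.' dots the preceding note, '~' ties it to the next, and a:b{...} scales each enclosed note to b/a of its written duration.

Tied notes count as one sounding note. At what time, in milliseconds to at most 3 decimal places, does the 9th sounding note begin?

note 9 onset = 21/5b = 2769.231ms

1. 0.0ms @ 0 + 282.575ms (3/7)
2. 282.575ms @ 3/7 + 282.575ms (3/7)
3. 565.149ms @ 6/7 + 282.575ms (3/7)
4. 847.724ms @ 9/7 + 282.575ms (3/7)
5. 1130.298ms @ 12/7 + 282.575ms (3/7)
6. 1412.873ms @ 15/7 + 282.575ms (3/7)
7. 1695.447ms @ 18/7 + 282.575ms (3/7)
8. 1978.022ms @ 3 + 791.209ms (6/5)
9. 2769.231ms @ 21/5 + 791.209ms (6/5)
10. 3560.44ms @ 27/5 + 395.604ms (3/5)
11. 3956.044ms @ 6 + 989.011ms (3/2)
12. 4945.055ms @ 15/2 + 989.011ms (3/2)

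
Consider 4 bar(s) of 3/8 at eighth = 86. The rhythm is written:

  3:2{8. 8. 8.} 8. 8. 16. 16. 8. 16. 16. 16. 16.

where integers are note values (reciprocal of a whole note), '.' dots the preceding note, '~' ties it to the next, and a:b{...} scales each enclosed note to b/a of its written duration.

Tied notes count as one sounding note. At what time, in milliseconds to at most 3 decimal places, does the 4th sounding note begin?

note 4 onset = 3b = 2093.023ms

1. 0.0ms @ 0 + 697.674ms (1)
2. 697.674ms @ 1 + 697.674ms (1)
3. 1395.349ms @ 2 + 697.674ms (1)
4. 2093.023ms @ 3 + 1046.512ms (3/2)
5. 3139.535ms @ 9/2 + 1046.512ms (3/2)
6. 4186.047ms @ 6 + 523.256ms (3/4)
7. 4709.302ms @ 27/4 + 523.256ms (3/4)
8. 5232.558ms @ 15/2 + 1046.512ms (3/2)
9. 6279.07ms @ 9 + 523.256ms (3/4)
10. 6802.326ms @ 39/4 + 523.256ms (3/4)
11. 7325.581ms @ 21/2 + 523.256ms (3/4)
12. 7848.837ms @ 45/4 + 523.256ms (3/4)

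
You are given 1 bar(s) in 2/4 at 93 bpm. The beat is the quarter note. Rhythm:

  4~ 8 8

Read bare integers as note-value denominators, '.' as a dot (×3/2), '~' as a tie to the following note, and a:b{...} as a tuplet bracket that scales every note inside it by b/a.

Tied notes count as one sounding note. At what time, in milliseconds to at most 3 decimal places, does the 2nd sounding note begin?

note 2 onset = 3/2b = 967.742ms

1. 0.0ms @ 0 + 967.742ms (3/2)
2. 967.742ms @ 3/2 + 322.581ms (1/2)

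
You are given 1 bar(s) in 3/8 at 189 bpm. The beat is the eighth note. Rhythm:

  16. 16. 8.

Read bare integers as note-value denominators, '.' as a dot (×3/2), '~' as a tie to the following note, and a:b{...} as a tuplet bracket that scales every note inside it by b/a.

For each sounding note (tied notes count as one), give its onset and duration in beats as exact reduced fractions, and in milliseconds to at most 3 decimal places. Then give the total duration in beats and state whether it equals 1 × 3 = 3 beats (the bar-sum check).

1) 0.0ms=0b +238.095ms=3/4b
2) 238.095ms=3/4b +238.095ms=3/4b
3) 476.19ms=3/2b +476.19ms=3/2b
Σ=3b of 3 (189bpm 3/8) — PASS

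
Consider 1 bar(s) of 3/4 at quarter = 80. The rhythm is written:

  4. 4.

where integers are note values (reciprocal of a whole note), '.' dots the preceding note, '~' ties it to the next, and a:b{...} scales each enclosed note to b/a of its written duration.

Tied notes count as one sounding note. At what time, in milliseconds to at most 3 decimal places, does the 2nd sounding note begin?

1. 0.0ms @ 0 + 1125.0ms (3/2)
2. 1125.0ms @ 3/2 + 1125.0ms (3/2)

note 2 onset = 3/2b = 1125.0ms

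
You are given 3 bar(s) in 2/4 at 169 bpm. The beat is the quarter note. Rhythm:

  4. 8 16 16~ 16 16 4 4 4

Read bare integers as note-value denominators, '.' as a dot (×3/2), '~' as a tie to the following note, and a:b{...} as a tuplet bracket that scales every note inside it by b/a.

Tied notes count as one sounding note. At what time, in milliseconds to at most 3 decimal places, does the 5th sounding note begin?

1. 0.0ms @ 0 + 532.544ms (3/2)
2. 532.544ms @ 3/2 + 177.515ms (1/2)
3. 710.059ms @ 2 + 88.757ms (1/4)
4. 798.817ms @ 9/4 + 177.515ms (1/2)
5. 976.331ms @ 11/4 + 88.757ms (1/4)
6. 1065.089ms @ 3 + 355.03ms (1)
7. 1420.118ms @ 4 + 355.03ms (1)
8. 1775.148ms @ 5 + 355.03ms (1)

note 5 onset = 11/4b = 976.331ms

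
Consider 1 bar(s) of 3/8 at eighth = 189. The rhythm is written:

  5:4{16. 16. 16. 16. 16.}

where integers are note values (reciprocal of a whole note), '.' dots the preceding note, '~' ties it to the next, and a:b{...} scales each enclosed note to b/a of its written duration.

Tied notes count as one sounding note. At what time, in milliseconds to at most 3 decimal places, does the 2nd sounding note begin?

note 2 onset = 3/5b = 190.476ms

1. 0.0ms @ 0 + 190.476ms (3/5)
2. 190.476ms @ 3/5 + 190.476ms (3/5)
3. 380.952ms @ 6/5 + 190.476ms (3/5)
4. 571.429ms @ 9/5 + 190.476ms (3/5)
5. 761.905ms @ 12/5 + 190.476ms (3/5)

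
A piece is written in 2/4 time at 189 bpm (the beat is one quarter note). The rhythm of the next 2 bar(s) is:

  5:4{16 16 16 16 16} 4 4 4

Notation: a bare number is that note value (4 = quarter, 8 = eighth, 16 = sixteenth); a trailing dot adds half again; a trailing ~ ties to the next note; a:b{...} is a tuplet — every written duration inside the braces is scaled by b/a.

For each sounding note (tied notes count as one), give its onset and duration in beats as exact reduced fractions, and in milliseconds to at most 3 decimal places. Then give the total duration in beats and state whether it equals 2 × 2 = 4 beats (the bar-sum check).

1) 0.0ms=0b +63.492ms=1/5b
2) 63.492ms=1/5b +63.492ms=1/5b
3) 126.984ms=2/5b +63.492ms=1/5b
4) 190.476ms=3/5b +63.492ms=1/5b
5) 253.968ms=4/5b +63.492ms=1/5b
6) 317.46ms=1b +317.46ms=1b
7) 634.921ms=2b +317.46ms=1b
8) 952.381ms=3b +317.46ms=1b
Σ=4b of 4 (189bpm 2/4) — PASS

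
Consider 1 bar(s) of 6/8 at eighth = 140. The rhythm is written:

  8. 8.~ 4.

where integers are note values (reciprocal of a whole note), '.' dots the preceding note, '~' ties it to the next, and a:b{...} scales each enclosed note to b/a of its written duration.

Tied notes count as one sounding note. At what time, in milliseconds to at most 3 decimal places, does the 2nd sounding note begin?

note 2 onset = 3/2b = 642.857ms

1. 0.0ms @ 0 + 642.857ms (3/2)
2. 642.857ms @ 3/2 + 1928.571ms (9/2)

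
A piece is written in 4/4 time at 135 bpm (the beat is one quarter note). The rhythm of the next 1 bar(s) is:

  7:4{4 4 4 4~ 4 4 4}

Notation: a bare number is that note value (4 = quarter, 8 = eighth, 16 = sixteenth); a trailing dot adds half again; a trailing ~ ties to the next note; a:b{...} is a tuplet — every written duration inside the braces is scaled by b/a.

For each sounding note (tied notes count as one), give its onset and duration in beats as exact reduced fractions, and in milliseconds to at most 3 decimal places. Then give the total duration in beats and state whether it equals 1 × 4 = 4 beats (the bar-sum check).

1) 0.0ms=0b +253.968ms=4/7b
2) 253.968ms=4/7b +253.968ms=4/7b
3) 507.937ms=8/7b +253.968ms=4/7b
4) 761.905ms=12/7b +507.937ms=8/7b
5) 1269.841ms=20/7b +253.968ms=4/7b
6) 1523.81ms=24/7b +253.968ms=4/7b
Σ=4b of 4 (135bpm 4/4) — PASS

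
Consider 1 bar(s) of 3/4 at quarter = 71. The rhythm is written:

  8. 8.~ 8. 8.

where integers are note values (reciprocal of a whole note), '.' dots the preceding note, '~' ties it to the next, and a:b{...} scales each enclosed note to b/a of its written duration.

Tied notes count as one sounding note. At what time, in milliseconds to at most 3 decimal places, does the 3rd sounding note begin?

note 3 onset = 9/4b = 1901.408ms

1. 0.0ms @ 0 + 633.803ms (3/4)
2. 633.803ms @ 3/4 + 1267.606ms (3/2)
3. 1901.408ms @ 9/4 + 633.803ms (3/4)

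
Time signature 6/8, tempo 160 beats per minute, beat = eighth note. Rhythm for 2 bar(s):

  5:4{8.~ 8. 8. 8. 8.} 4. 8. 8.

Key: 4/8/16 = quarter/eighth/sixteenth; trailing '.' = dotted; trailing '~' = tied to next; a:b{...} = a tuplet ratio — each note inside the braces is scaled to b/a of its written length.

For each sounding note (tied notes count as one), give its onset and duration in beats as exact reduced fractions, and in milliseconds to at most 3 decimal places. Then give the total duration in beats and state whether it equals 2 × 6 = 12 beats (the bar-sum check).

1) 0.0ms=0b +900.0ms=12/5b
2) 900.0ms=12/5b +450.0ms=6/5b
3) 1350.0ms=18/5b +450.0ms=6/5b
4) 1800.0ms=24/5b +450.0ms=6/5b
5) 2250.0ms=6b +1125.0ms=3b
6) 3375.0ms=9b +562.5ms=3/2b
7) 3937.5ms=21/2b +562.5ms=3/2b
Σ=12b of 12 (160bpm 6/8) — PASS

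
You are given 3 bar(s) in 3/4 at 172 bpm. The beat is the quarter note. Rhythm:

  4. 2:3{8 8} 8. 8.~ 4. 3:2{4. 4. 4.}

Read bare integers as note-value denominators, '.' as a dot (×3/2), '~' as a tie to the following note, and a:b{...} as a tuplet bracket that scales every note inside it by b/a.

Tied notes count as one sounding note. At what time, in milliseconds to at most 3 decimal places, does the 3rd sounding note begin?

note 3 onset = 9/4b = 784.884ms

1. 0.0ms @ 0 + 523.256ms (3/2)
2. 523.256ms @ 3/2 + 261.628ms (3/4)
3. 784.884ms @ 9/4 + 261.628ms (3/4)
4. 1046.512ms @ 3 + 261.628ms (3/4)
5. 1308.14ms @ 15/4 + 784.884ms (9/4)
6. 2093.023ms @ 6 + 348.837ms (1)
7. 2441.86ms @ 7 + 348.837ms (1)
8. 2790.698ms @ 8 + 348.837ms (1)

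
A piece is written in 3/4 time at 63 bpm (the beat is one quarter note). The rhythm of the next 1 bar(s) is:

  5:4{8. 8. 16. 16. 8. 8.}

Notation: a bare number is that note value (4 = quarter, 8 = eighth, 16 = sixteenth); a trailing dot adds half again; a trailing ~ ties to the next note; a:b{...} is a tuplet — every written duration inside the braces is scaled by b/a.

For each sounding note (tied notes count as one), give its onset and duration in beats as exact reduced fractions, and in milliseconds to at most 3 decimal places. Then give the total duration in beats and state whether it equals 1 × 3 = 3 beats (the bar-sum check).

1) 0.0ms=0b +571.429ms=3/5b
2) 571.429ms=3/5b +571.429ms=3/5b
3) 1142.857ms=6/5b +285.714ms=3/10b
4) 1428.571ms=3/2b +285.714ms=3/10b
5) 1714.286ms=9/5b +571.429ms=3/5b
6) 2285.714ms=12/5b +571.429ms=3/5b
Σ=3b of 3 (63bpm 3/4) — PASS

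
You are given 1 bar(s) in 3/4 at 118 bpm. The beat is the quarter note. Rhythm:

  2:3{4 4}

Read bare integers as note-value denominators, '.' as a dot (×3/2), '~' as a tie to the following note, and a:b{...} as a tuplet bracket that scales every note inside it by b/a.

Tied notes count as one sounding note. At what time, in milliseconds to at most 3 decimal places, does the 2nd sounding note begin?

note 2 onset = 3/2b = 762.712ms

1. 0.0ms @ 0 + 762.712ms (3/2)
2. 762.712ms @ 3/2 + 762.712ms (3/2)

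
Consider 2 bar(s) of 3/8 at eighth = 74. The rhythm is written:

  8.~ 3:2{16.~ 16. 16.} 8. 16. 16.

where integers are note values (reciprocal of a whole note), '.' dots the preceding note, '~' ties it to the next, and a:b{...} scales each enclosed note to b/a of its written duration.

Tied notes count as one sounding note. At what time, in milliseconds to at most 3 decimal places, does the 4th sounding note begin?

1. 0.0ms @ 0 + 2027.027ms (5/2)
2. 2027.027ms @ 5/2 + 405.405ms (1/2)
3. 2432.432ms @ 3 + 1216.216ms (3/2)
4. 3648.649ms @ 9/2 + 608.108ms (3/4)
5. 4256.757ms @ 21/4 + 608.108ms (3/4)

note 4 onset = 9/2b = 3648.649ms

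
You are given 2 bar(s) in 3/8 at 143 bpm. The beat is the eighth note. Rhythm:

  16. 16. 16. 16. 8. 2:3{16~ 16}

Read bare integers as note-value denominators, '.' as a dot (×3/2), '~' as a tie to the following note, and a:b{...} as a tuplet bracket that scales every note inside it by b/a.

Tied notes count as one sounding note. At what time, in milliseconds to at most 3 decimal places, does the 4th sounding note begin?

1. 0.0ms @ 0 + 314.685ms (3/4)
2. 314.685ms @ 3/4 + 314.685ms (3/4)
3. 629.371ms @ 3/2 + 314.685ms (3/4)
4. 944.056ms @ 9/4 + 314.685ms (3/4)
5. 1258.741ms @ 3 + 629.371ms (3/2)
6. 1888.112ms @ 9/2 + 629.371ms (3/2)

note 4 onset = 9/4b = 944.056ms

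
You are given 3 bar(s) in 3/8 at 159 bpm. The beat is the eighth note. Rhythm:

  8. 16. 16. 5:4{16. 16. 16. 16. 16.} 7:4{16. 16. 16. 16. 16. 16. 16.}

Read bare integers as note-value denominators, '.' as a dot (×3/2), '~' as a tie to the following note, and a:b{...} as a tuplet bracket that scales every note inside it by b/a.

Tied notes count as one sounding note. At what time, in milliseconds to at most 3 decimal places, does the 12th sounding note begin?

note 12 onset = 51/7b = 2749.326ms

1. 0.0ms @ 0 + 566.038ms (3/2)
2. 566.038ms @ 3/2 + 283.019ms (3/4)
3. 849.057ms @ 9/4 + 283.019ms (3/4)
4. 1132.075ms @ 3 + 226.415ms (3/5)
5. 1358.491ms @ 18/5 + 226.415ms (3/5)
6. 1584.906ms @ 21/5 + 226.415ms (3/5)
7. 1811.321ms @ 24/5 + 226.415ms (3/5)
8. 2037.736ms @ 27/5 + 226.415ms (3/5)
9. 2264.151ms @ 6 + 161.725ms (3/7)
10. 2425.876ms @ 45/7 + 161.725ms (3/7)
11. 2587.601ms @ 48/7 + 161.725ms (3/7)
12. 2749.326ms @ 51/7 + 161.725ms (3/7)
13. 2911.051ms @ 54/7 + 161.725ms (3/7)
14. 3072.776ms @ 57/7 + 161.725ms (3/7)
15. 3234.501ms @ 60/7 + 161.725ms (3/7)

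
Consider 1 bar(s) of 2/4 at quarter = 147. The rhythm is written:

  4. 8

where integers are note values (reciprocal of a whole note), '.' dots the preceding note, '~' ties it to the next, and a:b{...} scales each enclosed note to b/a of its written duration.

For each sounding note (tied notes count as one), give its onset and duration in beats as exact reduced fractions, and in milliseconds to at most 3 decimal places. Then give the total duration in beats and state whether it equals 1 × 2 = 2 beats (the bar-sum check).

1) 0.0ms=0b +612.245ms=3/2b
2) 612.245ms=3/2b +204.082ms=1/2b
Σ=2b of 2 (147bpm 2/4) — PASS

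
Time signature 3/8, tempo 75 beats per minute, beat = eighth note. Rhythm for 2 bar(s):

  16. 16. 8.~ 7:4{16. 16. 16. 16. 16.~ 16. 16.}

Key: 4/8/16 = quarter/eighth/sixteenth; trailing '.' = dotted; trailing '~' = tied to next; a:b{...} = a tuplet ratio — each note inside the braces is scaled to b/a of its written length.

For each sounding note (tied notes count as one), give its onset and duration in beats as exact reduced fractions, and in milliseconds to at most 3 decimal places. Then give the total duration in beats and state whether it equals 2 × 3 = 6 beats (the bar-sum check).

1) 0.0ms=0b +600.0ms=3/4b
2) 600.0ms=3/4b +600.0ms=3/4b
3) 1200.0ms=3/2b +1542.857ms=27/14b
4) 2742.857ms=24/7b +342.857ms=3/7b
5) 3085.714ms=27/7b +342.857ms=3/7b
6) 3428.571ms=30/7b +342.857ms=3/7b
7) 3771.429ms=33/7b +685.714ms=6/7b
8) 4457.143ms=39/7b +342.857ms=3/7b
Σ=6b of 6 (75bpm 3/8) — PASS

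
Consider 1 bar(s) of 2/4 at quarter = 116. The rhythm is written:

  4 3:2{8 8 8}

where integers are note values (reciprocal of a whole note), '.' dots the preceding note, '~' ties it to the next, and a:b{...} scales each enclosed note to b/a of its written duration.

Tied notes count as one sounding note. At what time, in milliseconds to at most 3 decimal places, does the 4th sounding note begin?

1. 0.0ms @ 0 + 517.241ms (1)
2. 517.241ms @ 1 + 172.414ms (1/3)
3. 689.655ms @ 4/3 + 172.414ms (1/3)
4. 862.069ms @ 5/3 + 172.414ms (1/3)

note 4 onset = 5/3b = 862.069ms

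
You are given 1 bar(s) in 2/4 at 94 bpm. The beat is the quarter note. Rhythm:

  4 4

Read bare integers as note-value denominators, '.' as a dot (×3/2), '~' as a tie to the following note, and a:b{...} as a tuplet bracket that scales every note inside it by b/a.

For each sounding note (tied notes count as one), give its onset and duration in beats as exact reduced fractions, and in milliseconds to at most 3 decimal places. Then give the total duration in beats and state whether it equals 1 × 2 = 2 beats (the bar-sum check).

1) 0.0ms=0b +638.298ms=1b
2) 638.298ms=1b +638.298ms=1b
Σ=2b of 2 (94bpm 2/4) — PASS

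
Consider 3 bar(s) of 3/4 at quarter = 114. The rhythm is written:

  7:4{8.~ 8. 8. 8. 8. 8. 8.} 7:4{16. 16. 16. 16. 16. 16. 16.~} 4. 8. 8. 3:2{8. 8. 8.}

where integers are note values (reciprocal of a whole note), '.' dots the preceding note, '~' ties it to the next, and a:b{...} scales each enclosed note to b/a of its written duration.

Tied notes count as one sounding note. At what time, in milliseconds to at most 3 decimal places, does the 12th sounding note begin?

note 12 onset = 57/14b = 2142.857ms

1. 0.0ms @ 0 + 451.128ms (6/7)
2. 451.128ms @ 6/7 + 225.564ms (3/7)
3. 676.692ms @ 9/7 + 225.564ms (3/7)
4. 902.256ms @ 12/7 + 225.564ms (3/7)
5. 1127.82ms @ 15/7 + 225.564ms (3/7)
6. 1353.383ms @ 18/7 + 225.564ms (3/7)
7. 1578.947ms @ 3 + 112.782ms (3/14)
8. 1691.729ms @ 45/14 + 112.782ms (3/14)
9. 1804.511ms @ 24/7 + 112.782ms (3/14)
10. 1917.293ms @ 51/14 + 112.782ms (3/14)
11. 2030.075ms @ 27/7 + 112.782ms (3/14)
12. 2142.857ms @ 57/14 + 112.782ms (3/14)
13. 2255.639ms @ 30/7 + 902.256ms (12/7)
14. 3157.895ms @ 6 + 394.737ms (3/4)
15. 3552.632ms @ 27/4 + 394.737ms (3/4)
16. 3947.368ms @ 15/2 + 263.158ms (1/2)
17. 4210.526ms @ 8 + 263.158ms (1/2)
18. 4473.684ms @ 17/2 + 263.158ms (1/2)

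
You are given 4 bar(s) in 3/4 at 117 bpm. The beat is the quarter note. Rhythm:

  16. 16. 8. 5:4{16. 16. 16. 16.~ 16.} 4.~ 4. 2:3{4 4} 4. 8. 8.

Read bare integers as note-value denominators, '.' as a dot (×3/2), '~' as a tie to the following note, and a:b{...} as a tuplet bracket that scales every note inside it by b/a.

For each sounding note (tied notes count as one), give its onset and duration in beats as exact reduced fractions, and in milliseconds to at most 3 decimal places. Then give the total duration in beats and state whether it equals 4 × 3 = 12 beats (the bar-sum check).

1) 0.0ms=0b +192.308ms=3/8b
2) 192.308ms=3/8b +192.308ms=3/8b
3) 384.615ms=3/4b +384.615ms=3/4b
4) 769.231ms=3/2b +153.846ms=3/10b
5) 923.077ms=9/5b +153.846ms=3/10b
6) 1076.923ms=21/10b +153.846ms=3/10b
7) 1230.769ms=12/5b +307.692ms=3/5b
8) 1538.462ms=3b +1538.462ms=3b
9) 3076.923ms=6b +769.231ms=3/2b
10) 3846.154ms=15/2b +769.231ms=3/2b
11) 4615.385ms=9b +769.231ms=3/2b
12) 5384.615ms=21/2b +384.615ms=3/4b
13) 5769.231ms=45/4b +384.615ms=3/4b
Σ=12b of 12 (117bpm 3/4) — PASS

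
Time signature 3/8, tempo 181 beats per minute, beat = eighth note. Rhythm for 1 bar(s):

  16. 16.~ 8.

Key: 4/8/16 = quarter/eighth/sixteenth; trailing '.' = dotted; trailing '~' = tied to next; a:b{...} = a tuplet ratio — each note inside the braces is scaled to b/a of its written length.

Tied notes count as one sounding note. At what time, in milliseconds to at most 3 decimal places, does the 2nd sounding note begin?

1. 0.0ms @ 0 + 248.619ms (3/4)
2. 248.619ms @ 3/4 + 745.856ms (9/4)

note 2 onset = 3/4b = 248.619ms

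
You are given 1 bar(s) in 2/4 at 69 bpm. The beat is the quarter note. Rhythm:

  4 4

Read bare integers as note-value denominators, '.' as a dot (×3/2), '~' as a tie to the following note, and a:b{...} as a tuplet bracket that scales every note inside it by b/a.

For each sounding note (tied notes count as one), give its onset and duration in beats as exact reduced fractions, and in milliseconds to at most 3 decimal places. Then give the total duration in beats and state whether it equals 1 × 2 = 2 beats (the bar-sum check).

1) 0.0ms=0b +869.565ms=1b
2) 869.565ms=1b +869.565ms=1b
Σ=2b of 2 (69bpm 2/4) — PASS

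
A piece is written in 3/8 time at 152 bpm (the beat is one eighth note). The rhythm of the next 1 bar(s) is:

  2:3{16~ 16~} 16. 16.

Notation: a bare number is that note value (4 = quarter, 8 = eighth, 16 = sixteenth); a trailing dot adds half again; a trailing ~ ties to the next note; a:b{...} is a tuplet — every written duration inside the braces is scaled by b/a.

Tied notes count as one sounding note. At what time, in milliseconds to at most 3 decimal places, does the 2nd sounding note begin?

1. 0.0ms @ 0 + 888.158ms (9/4)
2. 888.158ms @ 9/4 + 296.053ms (3/4)

note 2 onset = 9/4b = 888.158ms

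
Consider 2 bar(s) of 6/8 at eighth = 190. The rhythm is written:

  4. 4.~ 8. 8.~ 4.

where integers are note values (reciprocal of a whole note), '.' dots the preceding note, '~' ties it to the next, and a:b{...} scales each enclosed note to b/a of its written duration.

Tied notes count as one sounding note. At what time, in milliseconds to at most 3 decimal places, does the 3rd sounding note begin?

1. 0.0ms @ 0 + 947.368ms (3)
2. 947.368ms @ 3 + 1421.053ms (9/2)
3. 2368.421ms @ 15/2 + 1421.053ms (9/2)

note 3 onset = 15/2b = 2368.421ms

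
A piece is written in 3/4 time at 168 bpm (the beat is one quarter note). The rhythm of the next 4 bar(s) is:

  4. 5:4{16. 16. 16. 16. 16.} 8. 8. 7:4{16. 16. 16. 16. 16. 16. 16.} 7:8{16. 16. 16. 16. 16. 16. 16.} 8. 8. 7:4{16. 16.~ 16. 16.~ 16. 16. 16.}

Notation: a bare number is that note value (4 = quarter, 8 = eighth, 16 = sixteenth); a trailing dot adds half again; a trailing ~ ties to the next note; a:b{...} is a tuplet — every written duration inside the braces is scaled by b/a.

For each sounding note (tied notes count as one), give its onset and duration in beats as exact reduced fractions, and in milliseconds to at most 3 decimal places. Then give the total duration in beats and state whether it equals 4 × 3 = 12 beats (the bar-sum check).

1) 0.0ms=0b +535.714ms=3/2b
2) 535.714ms=3/2b +107.143ms=3/10b
3) 642.857ms=9/5b +107.143ms=3/10b
4) 750.0ms=21/10b +107.143ms=3/10b
5) 857.143ms=12/5b +107.143ms=3/10b
6) 964.286ms=27/10b +107.143ms=3/10b
7) 1071.429ms=3b +267.857ms=3/4b
8) 1339.286ms=15/4b +267.857ms=3/4b
9) 1607.143ms=9/2b +76.531ms=3/14b
10) 1683.673ms=33/7b +76.531ms=3/14b
11) 1760.204ms=69/14b +76.531ms=3/14b
12) 1836.735ms=36/7b +76.531ms=3/14b
13) 1913.265ms=75/14b +76.531ms=3/14b
14) 1989.796ms=39/7b +76.531ms=3/14b
15) 2066.327ms=81/14b +76.531ms=3/14b
16) 2142.857ms=6b +153.061ms=3/7b
17) 2295.918ms=45/7b +153.061ms=3/7b
18) 2448.98ms=48/7b +153.061ms=3/7b
19) 2602.041ms=51/7b +153.061ms=3/7b
20) 2755.102ms=54/7b +153.061ms=3/7b
21) 2908.163ms=57/7b +153.061ms=3/7b
22) 3061.224ms=60/7b +153.061ms=3/7b
23) 3214.286ms=9b +267.857ms=3/4b
24) 3482.143ms=39/4b +267.857ms=3/4b
25) 3750.0ms=21/2b +76.531ms=3/14b
26) 3826.531ms=75/7b +153.061ms=3/7b
27) 3979.592ms=78/7b +153.061ms=3/7b
28) 4132.653ms=81/7b +76.531ms=3/14b
29) 4209.184ms=165/14b +76.531ms=3/14b
Σ=12b of 12 (168bpm 3/4) — PASS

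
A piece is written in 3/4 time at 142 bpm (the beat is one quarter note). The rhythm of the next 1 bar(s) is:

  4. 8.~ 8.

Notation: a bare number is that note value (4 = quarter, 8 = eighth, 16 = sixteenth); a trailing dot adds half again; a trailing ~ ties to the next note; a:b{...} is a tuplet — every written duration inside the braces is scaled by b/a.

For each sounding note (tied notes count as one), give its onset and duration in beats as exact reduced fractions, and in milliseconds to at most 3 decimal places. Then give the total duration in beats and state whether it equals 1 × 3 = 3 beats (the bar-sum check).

1) 0.0ms=0b +633.803ms=3/2b
2) 633.803ms=3/2b +633.803ms=3/2b
Σ=3b of 3 (142bpm 3/4) — PASS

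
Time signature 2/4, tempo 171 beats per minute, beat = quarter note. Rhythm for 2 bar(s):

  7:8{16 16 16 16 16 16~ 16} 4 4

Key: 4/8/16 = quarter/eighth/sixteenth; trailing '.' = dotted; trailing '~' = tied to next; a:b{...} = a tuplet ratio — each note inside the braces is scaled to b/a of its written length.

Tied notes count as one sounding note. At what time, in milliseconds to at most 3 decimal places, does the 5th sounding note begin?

note 5 onset = 8/7b = 401.003ms

1. 0.0ms @ 0 + 100.251ms (2/7)
2. 100.251ms @ 2/7 + 100.251ms (2/7)
3. 200.501ms @ 4/7 + 100.251ms (2/7)
4. 300.752ms @ 6/7 + 100.251ms (2/7)
5. 401.003ms @ 8/7 + 100.251ms (2/7)
6. 501.253ms @ 10/7 + 200.501ms (4/7)
7. 701.754ms @ 2 + 350.877ms (1)
8. 1052.632ms @ 3 + 350.877ms (1)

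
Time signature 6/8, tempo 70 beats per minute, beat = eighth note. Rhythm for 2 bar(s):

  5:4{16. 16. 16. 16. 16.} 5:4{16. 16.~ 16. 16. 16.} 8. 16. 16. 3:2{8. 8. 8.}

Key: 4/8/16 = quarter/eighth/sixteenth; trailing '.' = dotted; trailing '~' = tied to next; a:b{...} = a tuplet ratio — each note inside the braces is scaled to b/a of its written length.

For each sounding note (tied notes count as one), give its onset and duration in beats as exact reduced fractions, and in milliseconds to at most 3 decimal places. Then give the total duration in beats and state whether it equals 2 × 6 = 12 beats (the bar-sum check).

1) 0.0ms=0b +514.286ms=3/5b
2) 514.286ms=3/5b +514.286ms=3/5b
3) 1028.571ms=6/5b +514.286ms=3/5b
4) 1542.857ms=9/5b +514.286ms=3/5b
5) 2057.143ms=12/5b +514.286ms=3/5b
6) 2571.429ms=3b +514.286ms=3/5b
7) 3085.714ms=18/5b +1028.571ms=6/5b
8) 4114.286ms=24/5b +514.286ms=3/5b
9) 4628.571ms=27/5b +514.286ms=3/5b
10) 5142.857ms=6b +1285.714ms=3/2b
11) 6428.571ms=15/2b +642.857ms=3/4b
12) 7071.429ms=33/4b +642.857ms=3/4b
13) 7714.286ms=9b +857.143ms=1b
14) 8571.429ms=10b +857.143ms=1b
15) 9428.571ms=11b +857.143ms=1b
Σ=12b of 12 (70bpm 6/8) — PASS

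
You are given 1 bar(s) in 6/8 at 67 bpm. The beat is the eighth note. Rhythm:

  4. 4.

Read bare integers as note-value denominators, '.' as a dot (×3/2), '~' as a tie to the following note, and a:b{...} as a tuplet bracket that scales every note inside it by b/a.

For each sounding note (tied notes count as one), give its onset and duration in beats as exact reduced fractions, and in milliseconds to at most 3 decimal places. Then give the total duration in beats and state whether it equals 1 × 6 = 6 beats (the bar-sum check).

1) 0.0ms=0b +2686.567ms=3b
2) 2686.567ms=3b +2686.567ms=3b
Σ=6b of 6 (67bpm 6/8) — PASS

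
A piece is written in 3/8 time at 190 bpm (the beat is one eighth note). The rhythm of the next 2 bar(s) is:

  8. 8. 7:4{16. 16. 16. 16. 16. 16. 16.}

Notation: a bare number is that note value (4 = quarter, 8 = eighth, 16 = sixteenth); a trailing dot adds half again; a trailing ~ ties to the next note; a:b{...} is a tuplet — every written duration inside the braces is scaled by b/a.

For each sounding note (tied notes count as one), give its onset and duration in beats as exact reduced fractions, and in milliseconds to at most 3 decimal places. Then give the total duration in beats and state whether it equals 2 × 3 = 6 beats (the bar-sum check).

1) 0.0ms=0b +473.684ms=3/2b
2) 473.684ms=3/2b +473.684ms=3/2b
3) 947.368ms=3b +135.338ms=3/7b
4) 1082.707ms=24/7b +135.338ms=3/7b
5) 1218.045ms=27/7b +135.338ms=3/7b
6) 1353.383ms=30/7b +135.338ms=3/7b
7) 1488.722ms=33/7b +135.338ms=3/7b
8) 1624.06ms=36/7b +135.338ms=3/7b
9) 1759.398ms=39/7b +135.338ms=3/7b
Σ=6b of 6 (190bpm 3/8) — PASS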